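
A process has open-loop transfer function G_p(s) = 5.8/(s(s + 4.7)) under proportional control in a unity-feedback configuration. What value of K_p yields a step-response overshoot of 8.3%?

K_p = 2.47

From %OS = 100·exp(−πζ/√(1−ζ²)) = 8.3%, ζ = −ln(0.083)/√(π²+ln²(0.083)) = 0.621.
Characteristic equation s² + 4.7s + 5.8K_p = 0 gives ζ = 4.7/(2√(5.8K_p)).
Setting ζ = 0.621: √(5.8K_p) = 4.7/(2·0.621) = 3.784, so K_p = 14.32/5.8 = 2.47.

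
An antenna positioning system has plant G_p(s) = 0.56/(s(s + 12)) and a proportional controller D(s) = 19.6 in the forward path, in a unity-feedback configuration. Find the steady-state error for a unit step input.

The open loop D(s)G_p(s) has a pole at the origin (type 1), so the static position error constant is infinite and e_ss = 1/(1+∞) = 0.

0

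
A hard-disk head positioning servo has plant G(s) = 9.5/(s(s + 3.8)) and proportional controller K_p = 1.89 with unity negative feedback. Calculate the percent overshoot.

20.7%

From 1 + K_pG(s) = 0: s² + 3.8s + 17.95 = 0 ⇒ ω_n = 4.237, ζ = 0.4484.
%OS = 100·exp(−πζ/√(1−ζ²)) = 100·exp(−π·0.4484/√0.7989) = 20.7%.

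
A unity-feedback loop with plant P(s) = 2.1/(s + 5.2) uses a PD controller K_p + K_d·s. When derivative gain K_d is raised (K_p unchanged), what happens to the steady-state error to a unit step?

unchanged

K_d affects only the transient (the s-coefficient); the DC loop gain, and hence e_ss, depends only on K_p.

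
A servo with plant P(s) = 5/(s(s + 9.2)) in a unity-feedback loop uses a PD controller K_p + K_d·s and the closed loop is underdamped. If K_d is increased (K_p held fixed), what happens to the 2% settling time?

decrease

Characteristic equation s² + (9.2 + 5K_d)s + 5K_p = 0: raising K_d increases ζω_n = (9.2+5K_d)/2 while the loop stays underdamped, so T_s ≈ 4/(ζω_n) decreases.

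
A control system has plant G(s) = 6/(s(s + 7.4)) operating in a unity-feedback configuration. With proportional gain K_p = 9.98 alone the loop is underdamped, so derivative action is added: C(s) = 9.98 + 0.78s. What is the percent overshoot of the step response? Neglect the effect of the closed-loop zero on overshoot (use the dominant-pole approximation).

1.98%

Forward path: (9.98 + 0.78s)·6/(s(s+7.4)). The closed-loop characteristic equation is s² + (7.4 + 6·0.78)s + 6·9.98 = 0.
That is s² + 12.08s + 59.88 = 0, so ω_n = 7.738 rad/s and ζ = 12.08/(2·7.738) = 0.7805.
%OS = 100·exp(−πζ/√(1−ζ²)) = 1.98%.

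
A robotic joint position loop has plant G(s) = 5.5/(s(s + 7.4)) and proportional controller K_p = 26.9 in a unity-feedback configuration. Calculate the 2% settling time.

From 1 + K_pG(s) = 0: s² + 7.4s + 147.9 = 0 ⇒ ω_n = 12.16, ζ = 0.3042.
2% settling time T_s ≈ 4/(ζω_n) = 4/3.7 = 1.08 s.

T_s ≈ 1.08 s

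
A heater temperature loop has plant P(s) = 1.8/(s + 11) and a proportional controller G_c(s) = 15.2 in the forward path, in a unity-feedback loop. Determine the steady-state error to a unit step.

The loop is type 0. Static position error constant K_pos = G_c(0)·P(0) = 15.2·0.1636 = 2.487.
Steady-state error to a unit step: e_ss = 1/(1+K_pos) = 1/3.487 = 0.287.

0.287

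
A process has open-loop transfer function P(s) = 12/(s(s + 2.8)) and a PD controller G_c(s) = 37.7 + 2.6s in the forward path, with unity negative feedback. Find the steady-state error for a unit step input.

The open loop G_c(s)P(s) has a pole at the origin (type 1), so the static position error constant is infinite and e_ss = 1/(1+∞) = 0.

0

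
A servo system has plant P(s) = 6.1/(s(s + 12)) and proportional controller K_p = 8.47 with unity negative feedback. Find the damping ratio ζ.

1 + K_p·P(s) = 0 gives s² + 12s + 51.67 = 0.
So ω_n² = 51.67 ⇒ ω_n = 7.188 rad/s, and ζ = 12/(2ω_n) = 0.835.

ζ = 0.835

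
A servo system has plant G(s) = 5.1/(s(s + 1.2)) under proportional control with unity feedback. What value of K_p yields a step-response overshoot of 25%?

From %OS = 100·exp(−πζ/√(1−ζ²)) = 25%, ζ = −ln(0.25)/√(π²+ln²(0.25)) = 0.4037.
Characteristic equation s² + 1.2s + 5.1K_p = 0 gives ζ = 1.2/(2√(5.1K_p)).
Setting ζ = 0.4037: √(5.1K_p) = 1.2/(2·0.4037) = 1.486, so K_p = 2.209/5.1 = 0.433.

K_p = 0.433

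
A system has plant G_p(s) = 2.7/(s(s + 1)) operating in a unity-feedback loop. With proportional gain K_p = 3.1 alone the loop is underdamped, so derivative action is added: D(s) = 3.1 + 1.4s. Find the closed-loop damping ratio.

ζ = 0.826

Forward path: (3.1 + 1.4s)·2.7/(s(s+1)). The closed-loop characteristic equation is s² + (1 + 2.7·1.4)s + 2.7·3.1 = 0.
That is s² + 4.78s + 8.37 = 0, so ω_n = 2.893 rad/s and ζ = 4.78/(2·2.893) = 0.8261.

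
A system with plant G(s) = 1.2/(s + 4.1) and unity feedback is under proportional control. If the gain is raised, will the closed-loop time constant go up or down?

Closed-loop pole is at s = −(4.1+K_p·1.2); larger K_p moves it further left, so τ = 1/(4.1+K_p·1.2) decreases.

decrease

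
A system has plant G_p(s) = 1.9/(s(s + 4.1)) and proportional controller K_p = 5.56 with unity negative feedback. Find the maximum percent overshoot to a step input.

7.78%

Closed-loop characteristic equation: s² + 4.1s + 10.56 = 0, so ω_n = 3.25 rad/s and ζ = 4.1/(2·3.25) = 0.6307.
%OS = 100·exp(−πζ/√(1−ζ²)) = 100·exp(−π·0.6307/√0.6022) = 7.78%.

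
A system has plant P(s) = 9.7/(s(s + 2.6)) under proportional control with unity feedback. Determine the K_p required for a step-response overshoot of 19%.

From %OS = 100·exp(−πζ/√(1−ζ²)) = 19%, ζ = −ln(0.19)/√(π²+ln²(0.19)) = 0.4673.
Characteristic equation s² + 2.6s + 9.7K_p = 0 gives ζ = 2.6/(2√(9.7K_p)).
Setting ζ = 0.4673: √(9.7K_p) = 2.6/(2·0.4673) = 2.782, so K_p = 7.738/9.7 = 0.798.

K_p = 0.798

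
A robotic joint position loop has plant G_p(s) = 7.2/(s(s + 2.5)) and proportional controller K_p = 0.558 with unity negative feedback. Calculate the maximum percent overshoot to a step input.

8.16%

From 1 + K_pG_p(s) = 0: s² + 2.5s + 4.018 = 0 ⇒ ω_n = 2.004, ζ = 0.6236.
%OS = 100·exp(−πζ/√(1−ζ²)) = 100·exp(−π·0.6236/√0.6111) = 8.16%.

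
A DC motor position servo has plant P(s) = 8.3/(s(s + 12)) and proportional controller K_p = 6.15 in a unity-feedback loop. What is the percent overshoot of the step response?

Closed-loop characteristic equation: s² + 12s + 51.05 = 0, so ω_n = 7.145 rad/s and ζ = 12/(2·7.145) = 0.8398.
%OS = 100·exp(−πζ/√(1−ζ²)) = 100·exp(−π·0.8398/√0.2947) = 0.775%.

0.775%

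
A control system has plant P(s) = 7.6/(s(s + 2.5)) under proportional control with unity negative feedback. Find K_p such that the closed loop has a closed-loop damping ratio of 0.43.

K_p = 1.11

Closed-loop characteristic equation: s² + 2.5s + K_p·7.6 = 0.
So ω_n = √(7.6K_p) and 2ζω_n = 2.5, giving ζ = 2.5/(2√(7.6K_p)).
Setting ζ = 0.43: √(7.6K_p) = 2.5/(2·0.43) = 2.907, so K_p = 8.451/7.6 = 1.11.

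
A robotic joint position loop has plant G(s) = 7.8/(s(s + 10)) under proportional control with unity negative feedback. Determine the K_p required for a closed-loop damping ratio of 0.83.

Closed-loop characteristic equation: s² + 10s + K_p·7.8 = 0.
So ω_n = √(7.8K_p) and 2ζω_n = 10, giving ζ = 10/(2√(7.8K_p)).
Setting ζ = 0.83: √(7.8K_p) = 10/(2·0.83) = 6.024, so K_p = 36.29/7.8 = 4.65.

K_p = 4.65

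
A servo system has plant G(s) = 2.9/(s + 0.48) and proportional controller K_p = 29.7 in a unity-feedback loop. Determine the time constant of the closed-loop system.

τ = 0.0115 s

Closed-loop transfer function: T(s) = K_p·G(s)/(1 + K_p·G(s)) = 86.13/(s + 0.48 + 86.13) = 86.13/(s + 86.61).
Time constant τ = 1/86.61 = 0.0115 s.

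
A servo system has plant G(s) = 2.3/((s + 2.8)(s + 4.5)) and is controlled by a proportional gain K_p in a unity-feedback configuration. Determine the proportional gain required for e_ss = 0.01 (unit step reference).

The loop is type 0, so e_ss(step) = 1/(1 + K_pos) with K_pos = K_p·G(0).
G(0) = 0.1825. Require 1/(1 + K_p·0.1825) = 0.01, so 1 + 0.1825·K_p = 100.
K_p = (100 − 1)/0.1825 = 542.

K_p = 542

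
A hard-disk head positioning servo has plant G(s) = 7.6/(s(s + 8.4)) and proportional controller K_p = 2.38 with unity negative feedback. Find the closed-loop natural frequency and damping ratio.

The closed-loop denominator is s(s+8.4) + 2.38·7.6 = s² + 8.4s + 18.09.
So ω_n² = 18.09 ⇒ ω_n = 4.253 rad/s, and ζ = 8.4/(2ω_n) = 0.988.

ω_n = 4.25 rad/s, ζ = 0.988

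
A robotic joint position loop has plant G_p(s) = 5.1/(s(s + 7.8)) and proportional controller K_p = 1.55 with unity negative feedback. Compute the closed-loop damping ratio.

With unity feedback the closed-loop characteristic equation is s² + 7.8s + 1.55·5.1 = s² + 7.8s + 7.905 = 0.
So ω_n² = 7.905 ⇒ ω_n = 2.812 rad/s, and ζ = 7.8/(2ω_n) = 1.39.

ζ = 1.39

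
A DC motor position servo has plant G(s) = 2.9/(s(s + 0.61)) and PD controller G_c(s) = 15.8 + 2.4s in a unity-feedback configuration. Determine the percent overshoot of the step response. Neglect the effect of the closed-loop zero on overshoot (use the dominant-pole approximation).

Forward path: (15.8 + 2.4s)·2.9/(s(s+0.61)). The closed-loop characteristic equation is s² + (0.61 + 2.9·2.4)s + 2.9·15.8 = 0.
That is s² + 7.57s + 45.82 = 0, so ω_n = 6.769 rad/s and ζ = 7.57/(2·6.769) = 0.5592.
%OS = 100·exp(−πζ/√(1−ζ²)) = 12%.

12%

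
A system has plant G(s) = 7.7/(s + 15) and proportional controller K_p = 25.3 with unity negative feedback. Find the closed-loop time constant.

Closed-loop transfer function: T(s) = K_p·G(s)/(1 + K_p·G(s)) = 194.8/(s + 15 + 194.8) = 194.8/(s + 209.8).
Time constant τ = 1/209.8 = 0.00477 s.

τ = 0.00477 s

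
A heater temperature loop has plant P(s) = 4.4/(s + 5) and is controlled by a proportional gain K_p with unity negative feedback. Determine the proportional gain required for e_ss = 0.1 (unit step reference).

K_p = 10.2

The loop is type 0, so e_ss(step) = 1/(1 + K_pos) with K_pos = K_p·P(0).
P(0) = 0.88. Require 1/(1 + K_p·0.88) = 0.1, so 1 + 0.88·K_p = 10.
K_p = (10 − 1)/0.88 = 10.2.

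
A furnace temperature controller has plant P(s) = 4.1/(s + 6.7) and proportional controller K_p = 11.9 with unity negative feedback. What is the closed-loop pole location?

s = -55.49

Closed-loop transfer function: T(s) = K_p·P(s)/(1 + K_p·P(s)) = 48.79/(s + 6.7 + 48.79) = 48.79/(s + 55.49).
The closed-loop pole is at s = −55.49.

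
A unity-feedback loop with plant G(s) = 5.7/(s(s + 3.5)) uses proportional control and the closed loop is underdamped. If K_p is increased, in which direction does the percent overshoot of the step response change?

increase

ζ = 3.5/(2√(5.7K_p)) decreases as K_p grows; lower damping means more overshoot.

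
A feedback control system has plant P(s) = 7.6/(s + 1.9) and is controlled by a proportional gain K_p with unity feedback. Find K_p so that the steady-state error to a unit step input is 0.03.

Steady-state error for a unit step on this type-0 loop is 1/(1 + K_p·P(0)).
P(0) = 4. Require 1/(1 + K_p·4) = 0.03, so 1 + 4·K_p = 33.33.
K_p = (33.33 − 1)/4 = 8.08.

K_p = 8.08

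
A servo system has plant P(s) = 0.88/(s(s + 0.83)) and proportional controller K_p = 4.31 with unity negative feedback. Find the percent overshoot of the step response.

From 1 + K_pP(s) = 0: s² + 0.83s + 3.793 = 0 ⇒ ω_n = 1.948, ζ = 0.2131.
%OS = 100·exp(−πζ/√(1−ζ²)) = 100·exp(−π·0.2131/√0.9546) = 50.4%.

50.4%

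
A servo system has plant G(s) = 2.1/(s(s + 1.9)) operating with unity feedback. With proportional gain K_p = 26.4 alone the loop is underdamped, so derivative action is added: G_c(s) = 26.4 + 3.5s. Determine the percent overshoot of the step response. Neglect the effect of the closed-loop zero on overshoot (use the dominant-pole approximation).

8.29%

Forward path: (26.4 + 3.5s)·2.1/(s(s+1.9)). The closed-loop characteristic equation is s² + (1.9 + 2.1·3.5)s + 2.1·26.4 = 0.
That is s² + 9.25s + 55.44 = 0, so ω_n = 7.446 rad/s and ζ = 9.25/(2·7.446) = 0.6212.
%OS = 100·exp(−πζ/√(1−ζ²)) = 8.29%.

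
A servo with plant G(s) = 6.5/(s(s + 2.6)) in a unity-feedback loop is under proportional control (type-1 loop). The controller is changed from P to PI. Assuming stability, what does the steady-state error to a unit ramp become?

0

The integrator raises the loop to type 2, so K_v → ∞ and e_ss to a ramp is zero.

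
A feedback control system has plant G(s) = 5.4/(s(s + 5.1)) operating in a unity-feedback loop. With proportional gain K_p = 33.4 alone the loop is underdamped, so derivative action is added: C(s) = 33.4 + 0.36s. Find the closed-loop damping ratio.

Forward path: (33.4 + 0.36s)·5.4/(s(s+5.1)). The closed-loop characteristic equation is s² + (5.1 + 5.4·0.36)s + 5.4·33.4 = 0.
That is s² + 7.044s + 180.4 = 0, so ω_n = 13.43 rad/s and ζ = 7.044/(2·13.43) = 0.2623.

ζ = 0.262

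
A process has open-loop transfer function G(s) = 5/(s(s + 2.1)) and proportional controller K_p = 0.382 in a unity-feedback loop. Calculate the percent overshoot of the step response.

2.55%

The closed-loop denominator s² + 2.1s + 1.91 gives ω_n = √1.91 = 1.382 and ζ = 2.1/(2ω_n) = 0.7598.
%OS = 100·exp(−πζ/√(1−ζ²)) = 100·exp(−π·0.7598/√0.4228) = 2.55%.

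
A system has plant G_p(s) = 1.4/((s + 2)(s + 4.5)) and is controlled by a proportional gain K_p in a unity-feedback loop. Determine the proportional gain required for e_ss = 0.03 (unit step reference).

The loop is type 0, so e_ss(step) = 1/(1 + K_pos) with K_pos = K_p·G_p(0).
G_p(0) = 0.1556. Require 1/(1 + K_p·0.1556) = 0.03, so 1 + 0.1556·K_p = 33.33.
K_p = (33.33 − 1)/0.1556 = 208.

K_p = 208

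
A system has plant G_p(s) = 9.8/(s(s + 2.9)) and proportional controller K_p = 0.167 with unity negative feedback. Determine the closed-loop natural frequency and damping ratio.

ω_n = 1.28 rad/s, ζ = 1.13

1 + K_p·G_p(s) = 0 gives s² + 2.9s + 1.637 = 0.
So ω_n² = 1.637 ⇒ ω_n = 1.279 rad/s, and ζ = 2.9/(2ω_n) = 1.13.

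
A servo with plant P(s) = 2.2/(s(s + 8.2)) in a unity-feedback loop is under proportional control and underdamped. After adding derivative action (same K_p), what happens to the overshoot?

decrease

The derivative term adds K·K_d to the s-coefficient of the characteristic equation, raising 2ζω_n while ω_n is unchanged; ζ increases, so overshoot decreases.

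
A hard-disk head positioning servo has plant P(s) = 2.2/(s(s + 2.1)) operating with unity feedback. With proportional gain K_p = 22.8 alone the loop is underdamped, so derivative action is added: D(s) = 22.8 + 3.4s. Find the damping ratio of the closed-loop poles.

Forward path: (22.8 + 3.4s)·2.2/(s(s+2.1)). The closed-loop characteristic equation is s² + (2.1 + 2.2·3.4)s + 2.2·22.8 = 0.
That is s² + 9.58s + 50.16 = 0, so ω_n = 7.082 rad/s and ζ = 9.58/(2·7.082) = 0.6763.

ζ = 0.676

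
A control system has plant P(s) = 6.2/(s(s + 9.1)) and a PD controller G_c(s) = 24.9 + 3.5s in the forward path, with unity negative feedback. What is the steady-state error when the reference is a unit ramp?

0.0589

The loop has one pole at the origin (type 1). Velocity error constant K_v = lim_{s→0} s·G_c(s)P(s) = 24.9·6.2/9.1 = 16.96.
Steady-state error to a unit ramp: e_ss = 1/K_v = 0.0589.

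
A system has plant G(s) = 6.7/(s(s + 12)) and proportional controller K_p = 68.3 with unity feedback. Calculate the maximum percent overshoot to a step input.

Closed-loop characteristic equation: s² + 12s + 457.6 = 0, so ω_n = 21.39 rad/s and ζ = 12/(2·21.39) = 0.2805.
%OS = 100·exp(−πζ/√(1−ζ²)) = 100·exp(−π·0.2805/√0.9213) = 39.9%.

39.9%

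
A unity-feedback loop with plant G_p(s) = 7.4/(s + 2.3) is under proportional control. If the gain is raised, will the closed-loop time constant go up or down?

decrease

The closed-loop bandwidth 2.3+K_p·7.4 grows with K_p, so τ shrinks.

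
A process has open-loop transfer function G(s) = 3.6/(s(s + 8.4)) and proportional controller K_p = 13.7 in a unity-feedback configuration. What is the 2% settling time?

The closed-loop denominator s² + 8.4s + 49.32 gives ω_n = √49.32 = 7.023 and ζ = 8.4/(2ω_n) = 0.5981.
2% settling time T_s ≈ 4/(ζω_n) = 4/4.2 = 0.952 s.

T_s ≈ 0.952 s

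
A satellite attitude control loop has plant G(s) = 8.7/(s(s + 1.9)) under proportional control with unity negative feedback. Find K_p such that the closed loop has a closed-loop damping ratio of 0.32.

Closed-loop characteristic equation: s² + 1.9s + K_p·8.7 = 0.
So ω_n = √(8.7K_p) and 2ζω_n = 1.9, giving ζ = 1.9/(2√(8.7K_p)).
Setting ζ = 0.32: √(8.7K_p) = 1.9/(2·0.32) = 2.969, so K_p = 8.813/8.7 = 1.01.

K_p = 1.01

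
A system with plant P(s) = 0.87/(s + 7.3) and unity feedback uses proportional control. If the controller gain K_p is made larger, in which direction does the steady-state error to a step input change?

decrease

The position error constant K_pos = K_p·P(0) grows with K_p, and e_ss = 1/(1+K_pos) falls.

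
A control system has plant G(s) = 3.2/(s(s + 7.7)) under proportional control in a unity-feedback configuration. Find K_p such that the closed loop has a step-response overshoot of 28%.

K_p = 32.8

From %OS = 100·exp(−πζ/√(1−ζ²)) = 28%, ζ = −ln(0.28)/√(π²+ln²(0.28)) = 0.3755.
Characteristic equation s² + 7.7s + 3.2K_p = 0 gives ζ = 7.7/(2√(3.2K_p)).
Setting ζ = 0.3755: √(3.2K_p) = 7.7/(2·0.3755) = 10.25, so K_p = 105.1/3.2 = 32.8.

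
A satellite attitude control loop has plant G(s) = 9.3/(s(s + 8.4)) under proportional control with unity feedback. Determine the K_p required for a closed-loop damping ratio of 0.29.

K_p = 22.6

Closed-loop characteristic equation: s² + 8.4s + K_p·9.3 = 0.
So ω_n = √(9.3K_p) and 2ζω_n = 8.4, giving ζ = 8.4/(2√(9.3K_p)).
Setting ζ = 0.29: √(9.3K_p) = 8.4/(2·0.29) = 14.48, so K_p = 209.8/9.3 = 22.6.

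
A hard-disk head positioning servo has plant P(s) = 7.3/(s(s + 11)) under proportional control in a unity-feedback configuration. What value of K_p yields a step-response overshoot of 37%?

From %OS = 100·exp(−πζ/√(1−ζ²)) = 37%, ζ = −ln(0.37)/√(π²+ln²(0.37)) = 0.3017.
Characteristic equation s² + 11s + 7.3K_p = 0 gives ζ = 11/(2√(7.3K_p)).
Setting ζ = 0.3017: √(7.3K_p) = 11/(2·0.3017) = 18.23, so K_p = 332.3/7.3 = 45.5.

K_p = 45.5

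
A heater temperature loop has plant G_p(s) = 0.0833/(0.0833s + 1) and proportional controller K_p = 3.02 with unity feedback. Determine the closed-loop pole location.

Closed loop: T(s) = K_p·G_p/(1+K_p·G_p) = 0.2516/(0.0833s + 1 + 0.2516), with pole at s = −(1 + 0.2516)/0.0833 = −15.02.

s = -15.02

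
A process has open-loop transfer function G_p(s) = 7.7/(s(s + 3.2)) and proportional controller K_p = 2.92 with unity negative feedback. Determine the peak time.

From 1 + K_pG_p(s) = 0: s² + 3.2s + 22.48 = 0 ⇒ ω_n = 4.742, ζ = 0.3374.
Damped frequency ω_d = ω_n√(1−ζ²) = 4.464 rad/s, so peak time T_p = π/ω_d = 0.704 s.

T_p = 0.704 s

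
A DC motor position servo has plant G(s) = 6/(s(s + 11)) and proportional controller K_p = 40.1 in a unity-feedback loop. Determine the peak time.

The closed-loop denominator s² + 11s + 240.6 gives ω_n = √240.6 = 15.51 and ζ = 11/(2ω_n) = 0.3546.
Damped frequency ω_d = ω_n√(1−ζ²) = 14.5 rad/s, so peak time T_p = π/ω_d = 0.217 s.

T_p = 0.217 s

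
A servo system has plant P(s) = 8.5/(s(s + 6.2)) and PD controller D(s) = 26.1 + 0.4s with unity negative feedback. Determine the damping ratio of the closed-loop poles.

Forward path: (26.1 + 0.4s)·8.5/(s(s+6.2)). The closed-loop characteristic equation is s² + (6.2 + 8.5·0.4)s + 8.5·26.1 = 0.
That is s² + 9.6s + 221.9 = 0, so ω_n = 14.89 rad/s and ζ = 9.6/(2·14.89) = 0.3223.

ζ = 0.322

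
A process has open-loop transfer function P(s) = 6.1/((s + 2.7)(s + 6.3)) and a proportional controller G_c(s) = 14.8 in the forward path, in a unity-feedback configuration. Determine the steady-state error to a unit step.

0.159

The loop is type 0. Static position error constant K_pos = G_c(0)·P(0) = 14.8·0.3586 = 5.307.
Steady-state error to a unit step: e_ss = 1/(1+K_pos) = 1/6.307 = 0.159.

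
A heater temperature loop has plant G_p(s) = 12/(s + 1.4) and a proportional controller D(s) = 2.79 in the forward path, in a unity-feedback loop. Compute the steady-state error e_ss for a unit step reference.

0.0401

The loop is type 0. Static position error constant K_pos = D(0)·G_p(0) = 2.79·8.571 = 23.91.
Steady-state error to a unit step: e_ss = 1/(1+K_pos) = 1/24.91 = 0.0401.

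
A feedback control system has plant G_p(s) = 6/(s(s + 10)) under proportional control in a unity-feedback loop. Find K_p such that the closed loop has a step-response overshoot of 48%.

K_p = 80.5

From %OS = 100·exp(−πζ/√(1−ζ²)) = 48%, ζ = −ln(0.48)/√(π²+ln²(0.48)) = 0.2275.
Characteristic equation s² + 10s + 6K_p = 0 gives ζ = 10/(2√(6K_p)).
Setting ζ = 0.2275: √(6K_p) = 10/(2·0.2275) = 21.98, so K_p = 483/6 = 80.5.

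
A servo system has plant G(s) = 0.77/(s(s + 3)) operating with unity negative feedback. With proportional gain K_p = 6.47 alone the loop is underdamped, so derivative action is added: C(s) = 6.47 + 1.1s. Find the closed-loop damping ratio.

ζ = 0.862

Forward path: (6.47 + 1.1s)·0.77/(s(s+3)). The closed-loop characteristic equation is s² + (3 + 0.77·1.1)s + 0.77·6.47 = 0.
That is s² + 3.847s + 4.982 = 0, so ω_n = 2.232 rad/s and ζ = 3.847/(2·2.232) = 0.8618.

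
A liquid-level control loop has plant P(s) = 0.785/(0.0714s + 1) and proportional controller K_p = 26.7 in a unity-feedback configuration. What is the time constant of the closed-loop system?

τ = 0.00325 s

Closed loop: T(s) = K_p·P/(1+K_p·P) = 20.96/(0.0714s + 1 + 20.96), with pole at s = −(1 + 20.96)/0.0714 = −307.6.
Closed-loop time constant τ = 1/307.6 = 0.00325 s.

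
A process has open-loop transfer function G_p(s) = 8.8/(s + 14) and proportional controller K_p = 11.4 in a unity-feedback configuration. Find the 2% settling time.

Closed-loop transfer function: T(s) = K_p·G_p(s)/(1 + K_p·G_p(s)) = 100.3/(s + 14 + 100.3) = 100.3/(s + 114.3).
Time constant τ = 1/114.3 = 0.008747 s, so the 2% settling time is about 4τ = 0.035 s.

T_s ≈ 0.035 s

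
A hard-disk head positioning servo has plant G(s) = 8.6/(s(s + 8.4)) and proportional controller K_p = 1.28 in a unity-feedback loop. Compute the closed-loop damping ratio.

With unity feedback the closed-loop characteristic equation is s² + 8.4s + 1.28·8.6 = s² + 8.4s + 11.01 = 0.
So ω_n² = 11.01 ⇒ ω_n = 3.318 rad/s, and ζ = 8.4/(2ω_n) = 1.27.

ζ = 1.27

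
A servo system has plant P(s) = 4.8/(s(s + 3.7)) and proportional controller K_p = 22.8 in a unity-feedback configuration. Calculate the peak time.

T_p = 0.305 s

The closed-loop denominator s² + 3.7s + 109.4 gives ω_n = √109.4 = 10.46 and ζ = 3.7/(2ω_n) = 0.1768.
Damped frequency ω_d = ω_n√(1−ζ²) = 10.3 rad/s, so peak time T_p = π/ω_d = 0.305 s.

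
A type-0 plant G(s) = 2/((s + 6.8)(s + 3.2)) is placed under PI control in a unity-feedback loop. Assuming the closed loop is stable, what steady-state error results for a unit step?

The PI controller's integrator makes the forward path type 1, so e_ss to a step is zero.

0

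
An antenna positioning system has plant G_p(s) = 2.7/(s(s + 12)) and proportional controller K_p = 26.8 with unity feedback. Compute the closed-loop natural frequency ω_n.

With unity feedback the closed-loop characteristic equation is s² + 12s + 26.8·2.7 = s² + 12s + 72.36 = 0.
Matching s² + 2ζω_n s + ω_n²: ω_n = √72.36 = 8.506 rad/s and 2ζω_n = 12, so ζ = 12/(2·8.506) = 0.705.

ω_n = 8.51 rad/s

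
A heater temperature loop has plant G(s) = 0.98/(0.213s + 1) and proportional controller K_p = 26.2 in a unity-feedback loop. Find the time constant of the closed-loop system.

Closed loop: T(s) = K_p·G/(1+K_p·G) = 25.68/(0.213s + 1 + 25.68), with pole at s = −(1 + 25.68)/0.213 = −125.2.
Closed-loop time constant τ = 1/125.2 = 0.00798 s.

τ = 0.00798 s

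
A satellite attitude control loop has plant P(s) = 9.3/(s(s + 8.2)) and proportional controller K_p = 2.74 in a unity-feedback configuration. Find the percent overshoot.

Closed-loop characteristic equation: s² + 8.2s + 25.48 = 0, so ω_n = 5.048 rad/s and ζ = 8.2/(2·5.048) = 0.8122.
%OS = 100·exp(−πζ/√(1−ζ²)) = 100·exp(−π·0.8122/√0.3403) = 1.26%.

1.26%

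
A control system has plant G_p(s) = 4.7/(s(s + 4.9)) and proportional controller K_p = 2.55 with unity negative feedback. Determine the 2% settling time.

From 1 + K_pG_p(s) = 0: s² + 4.9s + 11.98 = 0 ⇒ ω_n = 3.462, ζ = 0.7077.
2% settling time T_s ≈ 4/(ζω_n) = 4/2.45 = 1.63 s.

T_s ≈ 1.63 s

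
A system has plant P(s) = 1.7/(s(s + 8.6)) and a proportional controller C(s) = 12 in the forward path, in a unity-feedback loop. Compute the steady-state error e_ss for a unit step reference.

The open loop C(s)P(s) has a pole at the origin (type 1), so the static position error constant is infinite and e_ss = 1/(1+∞) = 0.

0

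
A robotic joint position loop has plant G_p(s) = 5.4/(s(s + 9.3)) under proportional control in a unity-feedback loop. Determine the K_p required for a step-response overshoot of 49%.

K_p = 81.7

From %OS = 100·exp(−πζ/√(1−ζ²)) = 49%, ζ = −ln(0.49)/√(π²+ln²(0.49)) = 0.2214.
Characteristic equation s² + 9.3s + 5.4K_p = 0 gives ζ = 9.3/(2√(5.4K_p)).
Setting ζ = 0.2214: √(5.4K_p) = 9.3/(2·0.2214) = 21, so K_p = 441/5.4 = 81.7.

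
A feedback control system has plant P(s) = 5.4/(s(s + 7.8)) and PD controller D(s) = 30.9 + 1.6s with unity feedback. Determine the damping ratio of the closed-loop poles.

ζ = 0.636

Forward path: (30.9 + 1.6s)·5.4/(s(s+7.8)). The closed-loop characteristic equation is s² + (7.8 + 5.4·1.6)s + 5.4·30.9 = 0.
That is s² + 16.44s + 166.9 = 0, so ω_n = 12.92 rad/s and ζ = 16.44/(2·12.92) = 0.6363.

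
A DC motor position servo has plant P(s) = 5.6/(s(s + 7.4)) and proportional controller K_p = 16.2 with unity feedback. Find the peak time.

T_p = 0.358 s

The closed-loop denominator s² + 7.4s + 90.72 gives ω_n = √90.72 = 9.525 and ζ = 7.4/(2ω_n) = 0.3885.
Damped frequency ω_d = ω_n√(1−ζ²) = 8.777 rad/s, so peak time T_p = π/ω_d = 0.358 s.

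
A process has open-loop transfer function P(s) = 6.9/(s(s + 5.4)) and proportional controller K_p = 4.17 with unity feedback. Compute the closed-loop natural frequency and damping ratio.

The closed-loop denominator is s(s+5.4) + 4.17·6.9 = s² + 5.4s + 28.77.
So ω_n² = 28.77 ⇒ ω_n = 5.364 rad/s, and ζ = 5.4/(2ω_n) = 0.503.

ω_n = 5.36 rad/s, ζ = 0.503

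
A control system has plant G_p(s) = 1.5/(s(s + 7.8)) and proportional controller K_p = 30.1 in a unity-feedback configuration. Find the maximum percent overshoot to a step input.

The closed-loop denominator s² + 7.8s + 45.15 gives ω_n = √45.15 = 6.719 and ζ = 7.8/(2ω_n) = 0.5804.
%OS = 100·exp(−πζ/√(1−ζ²)) = 100·exp(−π·0.5804/√0.6631) = 10.7%.

10.7%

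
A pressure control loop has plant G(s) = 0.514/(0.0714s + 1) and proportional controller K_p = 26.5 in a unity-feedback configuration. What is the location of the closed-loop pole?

s = -204.8

Closed loop: T(s) = K_p·G/(1+K_p·G) = 13.62/(0.0714s + 1 + 13.62), with pole at s = −(1 + 13.62)/0.0714 = −204.8.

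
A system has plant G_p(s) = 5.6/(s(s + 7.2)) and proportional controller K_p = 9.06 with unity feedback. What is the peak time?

T_p = 0.511 s

The closed-loop denominator s² + 7.2s + 50.74 gives ω_n = √50.74 = 7.123 and ζ = 7.2/(2ω_n) = 0.5054.
Damped frequency ω_d = ω_n√(1−ζ²) = 6.146 rad/s, so peak time T_p = π/ω_d = 0.511 s.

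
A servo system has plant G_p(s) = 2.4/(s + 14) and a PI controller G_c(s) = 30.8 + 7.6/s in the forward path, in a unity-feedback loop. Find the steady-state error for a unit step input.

0

The open loop G_c(s)G_p(s) has a pole at the origin (type 1), so the static position error constant is infinite and e_ss = 1/(1+∞) = 0.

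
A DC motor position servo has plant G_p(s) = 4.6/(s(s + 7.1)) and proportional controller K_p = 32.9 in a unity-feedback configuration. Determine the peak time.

From 1 + K_pG_p(s) = 0: s² + 7.1s + 151.3 = 0 ⇒ ω_n = 12.3, ζ = 0.2886.
Damped frequency ω_d = ω_n√(1−ζ²) = 11.78 rad/s, so peak time T_p = π/ω_d = 0.267 s.

T_p = 0.267 s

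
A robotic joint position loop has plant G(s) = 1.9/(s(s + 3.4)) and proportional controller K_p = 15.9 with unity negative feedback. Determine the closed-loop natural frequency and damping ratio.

ω_n = 5.5 rad/s, ζ = 0.309

1 + K_p·G(s) = 0 gives s² + 3.4s + 30.21 = 0.
So ω_n² = 30.21 ⇒ ω_n = 5.496 rad/s, and ζ = 3.4/(2ω_n) = 0.309.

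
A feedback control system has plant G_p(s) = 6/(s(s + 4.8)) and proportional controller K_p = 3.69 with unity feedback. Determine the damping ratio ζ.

With unity feedback the closed-loop characteristic equation is s² + 4.8s + 3.69·6 = s² + 4.8s + 22.14 = 0.
Matching s² + 2ζω_n s + ω_n²: ω_n = √22.14 = 4.705 rad/s and 2ζω_n = 4.8, so ζ = 4.8/(2·4.705) = 0.51.

ζ = 0.51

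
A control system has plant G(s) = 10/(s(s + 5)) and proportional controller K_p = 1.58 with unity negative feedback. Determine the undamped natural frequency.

The closed-loop denominator is s(s+5) + 1.58·10 = s² + 5s + 15.8.
So ω_n² = 15.8 ⇒ ω_n = 3.975 rad/s, and ζ = 5/(2ω_n) = 0.629.

ω_n = 3.97 rad/s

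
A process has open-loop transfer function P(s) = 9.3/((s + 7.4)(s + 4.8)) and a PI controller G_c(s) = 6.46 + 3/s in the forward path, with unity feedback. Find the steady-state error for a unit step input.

The open loop G_c(s)P(s) has a pole at the origin (type 1), so the static position error constant is infinite and e_ss = 1/(1+∞) = 0.

0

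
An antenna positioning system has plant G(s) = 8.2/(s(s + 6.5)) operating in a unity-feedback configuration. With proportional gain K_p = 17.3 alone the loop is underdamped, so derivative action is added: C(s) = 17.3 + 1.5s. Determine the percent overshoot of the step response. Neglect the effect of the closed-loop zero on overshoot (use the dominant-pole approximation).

1.76%

Forward path: (17.3 + 1.5s)·8.2/(s(s+6.5)). The closed-loop characteristic equation is s² + (6.5 + 8.2·1.5)s + 8.2·17.3 = 0.
That is s² + 18.8s + 141.9 = 0, so ω_n = 11.91 rad/s and ζ = 18.8/(2·11.91) = 0.7892.
%OS = 100·exp(−πζ/√(1−ζ²)) = 1.76%.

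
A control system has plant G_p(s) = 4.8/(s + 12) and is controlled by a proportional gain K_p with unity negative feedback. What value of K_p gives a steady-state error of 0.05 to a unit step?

K_p = 47.5

The loop is type 0, so e_ss(step) = 1/(1 + K_pos) with K_pos = K_p·G_p(0).
G_p(0) = 0.4. Require 1/(1 + K_p·0.4) = 0.05, so 1 + 0.4·K_p = 20.
K_p = (20 − 1)/0.4 = 47.5.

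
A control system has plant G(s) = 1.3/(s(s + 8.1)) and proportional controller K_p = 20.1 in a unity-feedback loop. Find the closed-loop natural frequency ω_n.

ω_n = 5.11 rad/s

With unity feedback the closed-loop characteristic equation is s² + 8.1s + 20.1·1.3 = s² + 8.1s + 26.13 = 0.
Matching s² + 2ζω_n s + ω_n²: ω_n = √26.13 = 5.112 rad/s and 2ζω_n = 8.1, so ζ = 8.1/(2·5.112) = 0.792.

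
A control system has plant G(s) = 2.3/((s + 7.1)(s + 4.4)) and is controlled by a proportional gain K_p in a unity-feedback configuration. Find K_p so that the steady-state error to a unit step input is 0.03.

Steady-state error for a unit step on this type-0 loop is 1/(1 + K_p·G(0)).
G(0) = 0.07362. Require 1/(1 + K_p·0.07362) = 0.03, so 1 + 0.07362·K_p = 33.33.
K_p = (33.33 − 1)/0.07362 = 439.

K_p = 439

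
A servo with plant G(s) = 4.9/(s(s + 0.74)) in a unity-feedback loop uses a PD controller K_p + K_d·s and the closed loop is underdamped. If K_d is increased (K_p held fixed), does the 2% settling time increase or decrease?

Characteristic equation s² + (0.74 + 4.9K_d)s + 4.9K_p = 0: raising K_d increases ζω_n = (0.74+4.9K_d)/2 while the loop stays underdamped, so T_s ≈ 4/(ζω_n) decreases.

decrease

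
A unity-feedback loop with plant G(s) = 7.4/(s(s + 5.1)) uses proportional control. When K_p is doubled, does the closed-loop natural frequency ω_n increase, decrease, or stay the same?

ω_n = √(7.4·K_p), which grows with K_p.

increase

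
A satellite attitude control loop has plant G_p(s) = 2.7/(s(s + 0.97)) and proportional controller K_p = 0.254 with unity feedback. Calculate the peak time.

The closed-loop denominator s² + 0.97s + 0.6858 gives ω_n = √0.6858 = 0.8281 and ζ = 0.97/(2ω_n) = 0.5857.
Damped frequency ω_d = ω_n√(1−ζ²) = 0.6712 rad/s, so peak time T_p = π/ω_d = 4.68 s.

T_p = 4.68 s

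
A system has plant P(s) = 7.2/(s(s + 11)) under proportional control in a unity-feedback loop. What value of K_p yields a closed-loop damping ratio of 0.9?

K_p = 5.19

Closed-loop characteristic equation: s² + 11s + K_p·7.2 = 0.
So ω_n = √(7.2K_p) and 2ζω_n = 11, giving ζ = 11/(2√(7.2K_p)).
Setting ζ = 0.9: √(7.2K_p) = 11/(2·0.9) = 6.111, so K_p = 37.35/7.2 = 5.19.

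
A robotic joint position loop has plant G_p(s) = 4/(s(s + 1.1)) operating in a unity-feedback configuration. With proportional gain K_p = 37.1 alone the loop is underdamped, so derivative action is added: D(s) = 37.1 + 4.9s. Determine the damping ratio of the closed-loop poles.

ζ = 0.85

Forward path: (37.1 + 4.9s)·4/(s(s+1.1)). The closed-loop characteristic equation is s² + (1.1 + 4·4.9)s + 4·37.1 = 0.
That is s² + 20.7s + 148.4 = 0, so ω_n = 12.18 rad/s and ζ = 20.7/(2·12.18) = 0.8496.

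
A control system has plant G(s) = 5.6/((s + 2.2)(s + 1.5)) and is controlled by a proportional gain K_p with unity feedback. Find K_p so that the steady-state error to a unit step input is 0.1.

K_p = 5.3

The loop is type 0, so e_ss(step) = 1/(1 + K_pos) with K_pos = K_p·G(0).
G(0) = 1.697. Require 1/(1 + K_p·1.697) = 0.1, so 1 + 1.697·K_p = 10.
K_p = (10 − 1)/1.697 = 5.3.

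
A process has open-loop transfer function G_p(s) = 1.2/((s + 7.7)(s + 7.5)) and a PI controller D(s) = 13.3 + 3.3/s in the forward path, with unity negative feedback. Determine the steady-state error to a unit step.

The open loop D(s)G_p(s) has a pole at the origin (type 1), so the static position error constant is infinite and e_ss = 1/(1+∞) = 0.

0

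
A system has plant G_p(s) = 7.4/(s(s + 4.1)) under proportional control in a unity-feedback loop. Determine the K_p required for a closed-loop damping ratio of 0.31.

Closed-loop characteristic equation: s² + 4.1s + K_p·7.4 = 0.
So ω_n = √(7.4K_p) and 2ζω_n = 4.1, giving ζ = 4.1/(2√(7.4K_p)).
Setting ζ = 0.31: √(7.4K_p) = 4.1/(2·0.31) = 6.613, so K_p = 43.73/7.4 = 5.91.

K_p = 5.91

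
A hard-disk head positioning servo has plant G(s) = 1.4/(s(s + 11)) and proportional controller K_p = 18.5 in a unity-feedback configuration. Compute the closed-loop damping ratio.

ζ = 1.08

1 + K_p·G(s) = 0 gives s² + 11s + 25.9 = 0.
Matching s² + 2ζω_n s + ω_n²: ω_n = √25.9 = 5.089 rad/s and 2ζω_n = 11, so ζ = 11/(2·5.089) = 1.08.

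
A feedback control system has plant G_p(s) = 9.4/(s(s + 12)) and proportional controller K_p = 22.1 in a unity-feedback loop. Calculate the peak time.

The closed-loop denominator s² + 12s + 207.7 gives ω_n = √207.7 = 14.41 and ζ = 12/(2ω_n) = 0.4163.
Damped frequency ω_d = ω_n√(1−ζ²) = 13.1 rad/s, so peak time T_p = π/ω_d = 0.24 s.

T_p = 0.24 s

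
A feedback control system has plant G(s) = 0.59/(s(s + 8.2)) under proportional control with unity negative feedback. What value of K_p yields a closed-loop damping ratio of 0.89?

Closed-loop characteristic equation: s² + 8.2s + K_p·0.59 = 0.
So ω_n = √(0.59K_p) and 2ζω_n = 8.2, giving ζ = 8.2/(2√(0.59K_p)).
Setting ζ = 0.89: √(0.59K_p) = 8.2/(2·0.89) = 4.607, so K_p = 21.22/0.59 = 36.

K_p = 36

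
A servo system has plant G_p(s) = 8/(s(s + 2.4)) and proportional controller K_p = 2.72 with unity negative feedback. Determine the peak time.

T_p = 0.697 s

The closed-loop denominator s² + 2.4s + 21.76 gives ω_n = √21.76 = 4.665 and ζ = 2.4/(2ω_n) = 0.2572.
Damped frequency ω_d = ω_n√(1−ζ²) = 4.508 rad/s, so peak time T_p = π/ω_d = 0.697 s.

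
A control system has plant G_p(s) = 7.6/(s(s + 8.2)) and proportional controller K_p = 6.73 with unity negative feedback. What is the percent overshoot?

Closed-loop characteristic equation: s² + 8.2s + 51.15 = 0, so ω_n = 7.152 rad/s and ζ = 8.2/(2·7.152) = 0.5733.
%OS = 100·exp(−πζ/√(1−ζ²)) = 100·exp(−π·0.5733/√0.6713) = 11.1%.

11.1%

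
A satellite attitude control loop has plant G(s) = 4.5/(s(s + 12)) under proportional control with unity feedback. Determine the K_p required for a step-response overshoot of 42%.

K_p = 113

From %OS = 100·exp(−πζ/√(1−ζ²)) = 42%, ζ = −ln(0.42)/√(π²+ln²(0.42)) = 0.2662.
Characteristic equation s² + 12s + 4.5K_p = 0 gives ζ = 12/(2√(4.5K_p)).
Setting ζ = 0.2662: √(4.5K_p) = 12/(2·0.2662) = 22.54, so K_p = 508.1/4.5 = 113.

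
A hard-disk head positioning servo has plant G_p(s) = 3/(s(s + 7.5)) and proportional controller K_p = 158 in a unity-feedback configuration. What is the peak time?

T_p = 0.146 s

From 1 + K_pG_p(s) = 0: s² + 7.5s + 474 = 0 ⇒ ω_n = 21.77, ζ = 0.1722.
Damped frequency ω_d = ω_n√(1−ζ²) = 21.45 rad/s, so peak time T_p = π/ω_d = 0.146 s.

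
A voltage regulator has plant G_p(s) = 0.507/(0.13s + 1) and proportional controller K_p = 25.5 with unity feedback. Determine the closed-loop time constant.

τ = 0.00933 s

Closed loop: T(s) = K_p·G_p/(1+K_p·G_p) = 12.93/(0.13s + 1 + 12.93), with pole at s = −(1 + 12.93)/0.13 = −107.1.
Closed-loop time constant τ = 1/107.1 = 0.00933 s.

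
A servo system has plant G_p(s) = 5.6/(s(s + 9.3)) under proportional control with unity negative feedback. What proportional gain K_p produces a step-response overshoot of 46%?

From %OS = 100·exp(−πζ/√(1−ζ²)) = 46%, ζ = −ln(0.46)/√(π²+ln²(0.46)) = 0.24.
Characteristic equation s² + 9.3s + 5.6K_p = 0 gives ζ = 9.3/(2√(5.6K_p)).
Setting ζ = 0.24: √(5.6K_p) = 9.3/(2·0.24) = 19.38, so K_p = 375.5/5.6 = 67.1.

K_p = 67.1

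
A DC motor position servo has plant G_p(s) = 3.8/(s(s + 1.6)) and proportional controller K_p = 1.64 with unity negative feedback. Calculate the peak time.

T_p = 1.33 s

From 1 + K_pG_p(s) = 0: s² + 1.6s + 6.232 = 0 ⇒ ω_n = 2.496, ζ = 0.3205.
Damped frequency ω_d = ω_n√(1−ζ²) = 2.365 rad/s, so peak time T_p = π/ω_d = 1.33 s.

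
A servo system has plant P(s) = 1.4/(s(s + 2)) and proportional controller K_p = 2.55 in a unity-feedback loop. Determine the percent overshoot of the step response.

Closed-loop characteristic equation: s² + 2s + 3.57 = 0, so ω_n = 1.889 rad/s and ζ = 2/(2·1.889) = 0.5293.
%OS = 100·exp(−πζ/√(1−ζ²)) = 100·exp(−π·0.5293/√0.7199) = 14.1%.

14.1%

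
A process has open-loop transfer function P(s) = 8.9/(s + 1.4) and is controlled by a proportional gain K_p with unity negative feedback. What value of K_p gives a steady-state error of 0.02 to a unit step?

K_p = 7.71

For a type-0 loop with proportional control, e_ss = 1/(1 + K_p·P(0)).
P(0) = 6.357. Require 1/(1 + K_p·6.357) = 0.02, so 1 + 6.357·K_p = 50.
K_p = (50 − 1)/6.357 = 7.71.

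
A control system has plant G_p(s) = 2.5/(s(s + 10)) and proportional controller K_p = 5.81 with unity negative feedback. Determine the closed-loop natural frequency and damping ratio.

The closed-loop denominator is s(s+10) + 5.81·2.5 = s² + 10s + 14.52.
Matching s² + 2ζω_n s + ω_n²: ω_n = √14.52 = 3.811 rad/s and 2ζω_n = 10, so ζ = 10/(2·3.811) = 1.31.

ω_n = 3.81 rad/s, ζ = 1.31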